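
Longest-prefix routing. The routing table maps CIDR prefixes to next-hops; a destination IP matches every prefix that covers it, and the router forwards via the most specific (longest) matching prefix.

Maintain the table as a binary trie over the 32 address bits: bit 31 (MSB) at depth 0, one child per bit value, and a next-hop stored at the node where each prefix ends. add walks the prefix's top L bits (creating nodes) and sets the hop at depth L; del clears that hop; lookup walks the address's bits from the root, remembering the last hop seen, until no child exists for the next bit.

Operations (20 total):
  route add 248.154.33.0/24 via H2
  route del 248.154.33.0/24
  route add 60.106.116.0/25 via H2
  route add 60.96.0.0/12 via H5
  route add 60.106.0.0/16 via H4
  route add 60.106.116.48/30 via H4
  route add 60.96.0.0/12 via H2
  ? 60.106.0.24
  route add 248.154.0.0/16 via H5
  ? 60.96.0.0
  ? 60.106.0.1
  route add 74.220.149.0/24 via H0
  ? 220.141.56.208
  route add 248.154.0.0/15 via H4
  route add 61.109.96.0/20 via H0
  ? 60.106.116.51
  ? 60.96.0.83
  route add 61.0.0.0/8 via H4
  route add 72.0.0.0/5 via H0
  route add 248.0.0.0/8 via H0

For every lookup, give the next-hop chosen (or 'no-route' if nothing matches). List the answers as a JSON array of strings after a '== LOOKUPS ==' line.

Trace:
  add 248.154.33.0/24 -> H2 at depth 24
  - 248.154.33.0/24 clear@24
  add 60.106.116.0/25 -> H2 at depth 25
  add 60.96.0.0/12 -> H5 at depth 12
  add 60.106.0.0/16 -> H4 at depth 16
  add 60.106.116.48/30 -> H4 at depth 30
  add 60.96.0.0/12 -> H2 at depth 12
  lookup 60.106.0.24: bits 00111100011010100 walk d0:-→d1:-→d2:-→d3:-→d4:-→d5:-→d6:-→d7:-→d8:-→d9:-→d10:-→d11:-→d12:H2→d13:-→d14:-→d15:-→d16:H4→d17:- -> H4
  add 248.154.0.0/16 -> H5 at depth 16
  lookup 60.96.0.0: bits 001111000110 walk d0:-→d1:-→d2:-→d3:-→d4:-→d5:-→d6:-→d7:-→d8:-→d9:-→d10:-→d11:-→d12:H2 -> H2
  lookup 60.106.0.1: bits 00111100011010100 walk d0:-→d1:-→d2:-→d3:-→d4:-→d5:-→d6:-→d7:-→d8:-→d9:-→d10:-→d11:-→d12:H2→d13:-→d14:-→d15:-→d16:H4→d17:- -> H4
  add 74.220.149.0/24 -> H0 at depth 24
  lookup 220.141.56.208: bits 11 walk d0:-→d1:-→d2:- -> no-route
  add 248.154.0.0/15 -> H4 at depth 15
  add 61.109.96.0/20 -> H0 at depth 20
  lookup 60.106.116.51: bits 001111000110101001110100001100 walk d0:-→d1:-→d2:-→d3:-→d4:-→d5:-→d6:-→d7:-→d8:-→d9:-→d10:-→d11:-→d12:H2→d13:-→d14:-→d15:-→d16:H4→d17:-→d18:-→d19:-→d20:-→d21:-→d22:-→d23:-→d24:-→d25:H2→d26:-→d27:-→d28:-→d29:-→d30:H4 -> H4
  lookup 60.96.0.83: bits 001111000110 walk d0:-→d1:-→d2:-→d3:-→d4:-→d5:-→d6:-→d7:-→d8:-→d9:-→d10:-→d11:-→d12:H2 -> H2
  add 61.0.0.0/8 -> H4 at depth 8
  add 72.0.0.0/5 -> H0 at depth 5
  add 248.0.0.0/8 -> H0 at depth 8

== LOOKUPS ==
["H4","H2","H4","no-route","H4","H2"]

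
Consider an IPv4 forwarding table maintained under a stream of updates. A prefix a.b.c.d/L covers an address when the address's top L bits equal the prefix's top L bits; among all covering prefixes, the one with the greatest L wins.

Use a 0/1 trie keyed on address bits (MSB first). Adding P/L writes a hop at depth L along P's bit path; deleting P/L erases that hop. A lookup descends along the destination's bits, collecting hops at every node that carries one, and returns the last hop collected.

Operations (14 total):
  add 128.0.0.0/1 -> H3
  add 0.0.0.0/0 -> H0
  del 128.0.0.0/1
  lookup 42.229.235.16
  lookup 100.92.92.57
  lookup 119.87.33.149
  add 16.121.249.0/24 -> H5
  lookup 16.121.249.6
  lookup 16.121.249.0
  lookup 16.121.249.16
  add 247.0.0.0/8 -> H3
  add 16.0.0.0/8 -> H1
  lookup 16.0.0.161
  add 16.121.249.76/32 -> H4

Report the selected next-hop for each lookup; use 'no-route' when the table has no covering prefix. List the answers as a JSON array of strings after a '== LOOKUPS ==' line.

Apply in order:
  add 128.0.0.0/1 -> H3 at depth 1
  add 0.0.0.0/0 -> H0 at depth 0
  del 128.0.0.0/1 (clear depth 1)
  Q 42.229.235.16: descend ε ; hops seen [H0] ; pick H0
  Q 100.92.92.57: descend ε ; hops seen [H0] ; pick H0
  Q 119.87.33.149: descend ε ; hops seen [H0] ; pick H0
  add 16.121.249.0/24 -> H5 at depth 24
  Q 16.121.249.6: descend 000100000111100111111001 ; hops seen [H0,H5] ; pick H5
  Q 16.121.249.0: descend 000100000111100111111001 ; hops seen [H0,H5] ; pick H5
  Q 16.121.249.16: descend 000100000111100111111001 ; hops seen [H0,H5] ; pick H5
  add 247.0.0.0/8 -> H3 at depth 8
  add 16.0.0.0/8 -> H1 at depth 8
  Q 16.0.0.161: descend 000100000 ; hops seen [H0,H1] ; pick H1
  add 16.121.249.76/32 -> H4 at depth 32

== LOOKUPS ==
["H0","H0","H0","H5","H5","H5","H1"]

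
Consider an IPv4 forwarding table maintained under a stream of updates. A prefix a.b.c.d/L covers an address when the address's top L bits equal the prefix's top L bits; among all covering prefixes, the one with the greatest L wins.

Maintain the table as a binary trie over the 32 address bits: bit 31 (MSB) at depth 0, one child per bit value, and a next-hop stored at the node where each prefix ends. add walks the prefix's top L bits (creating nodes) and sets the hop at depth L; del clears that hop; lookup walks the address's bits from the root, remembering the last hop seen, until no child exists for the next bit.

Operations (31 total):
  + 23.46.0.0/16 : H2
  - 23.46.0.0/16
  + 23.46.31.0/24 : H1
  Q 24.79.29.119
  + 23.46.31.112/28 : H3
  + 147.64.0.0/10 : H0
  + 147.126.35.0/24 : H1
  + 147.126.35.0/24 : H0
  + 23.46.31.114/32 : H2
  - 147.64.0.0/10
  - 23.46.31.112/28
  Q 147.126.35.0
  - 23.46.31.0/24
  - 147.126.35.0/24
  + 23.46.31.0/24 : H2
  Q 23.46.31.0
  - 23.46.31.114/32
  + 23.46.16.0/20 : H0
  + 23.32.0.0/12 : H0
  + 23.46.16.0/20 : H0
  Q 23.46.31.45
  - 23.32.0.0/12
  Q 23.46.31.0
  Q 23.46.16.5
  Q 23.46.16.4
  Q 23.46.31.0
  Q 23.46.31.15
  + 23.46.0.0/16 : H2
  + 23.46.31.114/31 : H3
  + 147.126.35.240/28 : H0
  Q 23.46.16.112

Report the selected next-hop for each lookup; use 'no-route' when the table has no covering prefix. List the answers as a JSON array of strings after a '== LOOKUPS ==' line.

Trace:
  + 23.46.0.0/16 (H2) depth=16
  - 23.46.0.0/16 clear@16
  + 23.46.31.0/24 (H1) depth=24
  lookup 24.79.29.119: bits 0001 walk d0:-→d1:-→d2:-→d3:-→d4:- -> no-route
  + 23.46.31.112/28 (H3) depth=28
  + 147.64.0.0/10 (H0) depth=10
  + 147.126.35.0/24 (H1) depth=24
  + 147.126.35.0/24 (H0) depth=24
  + 23.46.31.114/32 (H2) depth=32
  - 147.64.0.0/10 clear@10
  - 23.46.31.112/28 clear@28
  lookup 147.126.35.0: bits 100100110111111000100011 walk d0:-→d1:-→d2:-→d3:-→d4:-→d5:-→d6:-→d7:-→d8:-→d9:-→d10:-→d11:-→d12:-→d13:-→d14:-→d15:-→d16:-→d17:-→d18:-→d19:-→d20:-→d21:-→d22:-→d23:-→d24:H0 -> H0
  - 23.46.31.0/24 clear@24
  - 147.126.35.0/24 clear@24
  + 23.46.31.0/24 (H2) depth=24
  lookup 23.46.31.0: bits 0001011100101110000111110 walk d0:-→d1:-→d2:-→d3:-→d4:-→d5:-→d6:-→d7:-→d8:-→d9:-→d10:-→d11:-→d12:-→d13:-→d14:-→d15:-→d16:-→d17:-→d18:-→d19:-→d20:-→d21:-→d22:-→d23:-→d24:H2→d25:- -> H2
  - 23.46.31.114/32 clear@32
  + 23.46.16.0/20 (H0) depth=20
  + 23.32.0.0/12 (H0) depth=12
  + 23.46.16.0/20 (H0) depth=20
  lookup 23.46.31.45: bits 0001011100101110000111110 walk d0:-→d1:-→d2:-→d3:-→d4:-→d5:-→d6:-→d7:-→d8:-→d9:-→d10:-→d11:-→d12:H0→d13:-→d14:-→d15:-→d16:-→d17:-→d18:-→d19:-→d20:H0→d21:-→d22:-→d23:-→d24:H2→d25:- -> H2
  - 23.32.0.0/12 clear@12
  lookup 23.46.31.0: bits 0001011100101110000111110 walk d0:-→d1:-→d2:-→d3:-→d4:-→d5:-→d6:-→d7:-→d8:-→d9:-→d10:-→d11:-→d12:-→d13:-→d14:-→d15:-→d16:-→d17:-→d18:-→d19:-→d20:H0→d21:-→d22:-→d23:-→d24:H2→d25:- -> H2
  lookup 23.46.16.5: bits 00010111001011100001 walk d0:-→d1:-→d2:-→d3:-→d4:-→d5:-→d6:-→d7:-→d8:-→d9:-→d10:-→d11:-→d12:-→d13:-→d14:-→d15:-→d16:-→d17:-→d18:-→d19:-→d20:H0 -> H0
  lookup 23.46.16.4: bits 00010111001011100001 walk d0:-→d1:-→d2:-→d3:-→d4:-→d5:-→d6:-→d7:-→d8:-→d9:-→d10:-→d11:-→d12:-→d13:-→d14:-→d15:-→d16:-→d17:-→d18:-→d19:-→d20:H0 -> H0
  lookup 23.46.31.0: bits 0001011100101110000111110 walk d0:-→d1:-→d2:-→d3:-→d4:-→d5:-→d6:-→d7:-→d8:-→d9:-→d10:-→d11:-→d12:-→d13:-→d14:-→d15:-→d16:-→d17:-→d18:-→d19:-→d20:H0→d21:-→d22:-→d23:-→d24:H2→d25:- -> H2
  lookup 23.46.31.15: bits 0001011100101110000111110 walk d0:-→d1:-→d2:-→d3:-→d4:-→d5:-→d6:-→d7:-→d8:-→d9:-→d10:-→d11:-→d12:-→d13:-→d14:-→d15:-→d16:-→d17:-→d18:-→d19:-→d20:H0→d21:-→d22:-→d23:-→d24:H2→d25:- -> H2
  + 23.46.0.0/16 (H2) depth=16
  + 23.46.31.114/31 (H3) depth=31
  + 147.126.35.240/28 (H0) depth=28
  lookup 23.46.16.112: bits 00010111001011100001 walk d0:-→d1:-→d2:-→d3:-→d4:-→d5:-→d6:-→d7:-→d8:-→d9:-→d10:-→d11:-→d12:-→d13:-→d14:-→d15:-→d16:H2→d17:-→d18:-→d19:-→d20:H0 -> H0

== LOOKUPS ==
["no-route","H0","H2","H2","H2","H0","H0","H2","H2","H0"]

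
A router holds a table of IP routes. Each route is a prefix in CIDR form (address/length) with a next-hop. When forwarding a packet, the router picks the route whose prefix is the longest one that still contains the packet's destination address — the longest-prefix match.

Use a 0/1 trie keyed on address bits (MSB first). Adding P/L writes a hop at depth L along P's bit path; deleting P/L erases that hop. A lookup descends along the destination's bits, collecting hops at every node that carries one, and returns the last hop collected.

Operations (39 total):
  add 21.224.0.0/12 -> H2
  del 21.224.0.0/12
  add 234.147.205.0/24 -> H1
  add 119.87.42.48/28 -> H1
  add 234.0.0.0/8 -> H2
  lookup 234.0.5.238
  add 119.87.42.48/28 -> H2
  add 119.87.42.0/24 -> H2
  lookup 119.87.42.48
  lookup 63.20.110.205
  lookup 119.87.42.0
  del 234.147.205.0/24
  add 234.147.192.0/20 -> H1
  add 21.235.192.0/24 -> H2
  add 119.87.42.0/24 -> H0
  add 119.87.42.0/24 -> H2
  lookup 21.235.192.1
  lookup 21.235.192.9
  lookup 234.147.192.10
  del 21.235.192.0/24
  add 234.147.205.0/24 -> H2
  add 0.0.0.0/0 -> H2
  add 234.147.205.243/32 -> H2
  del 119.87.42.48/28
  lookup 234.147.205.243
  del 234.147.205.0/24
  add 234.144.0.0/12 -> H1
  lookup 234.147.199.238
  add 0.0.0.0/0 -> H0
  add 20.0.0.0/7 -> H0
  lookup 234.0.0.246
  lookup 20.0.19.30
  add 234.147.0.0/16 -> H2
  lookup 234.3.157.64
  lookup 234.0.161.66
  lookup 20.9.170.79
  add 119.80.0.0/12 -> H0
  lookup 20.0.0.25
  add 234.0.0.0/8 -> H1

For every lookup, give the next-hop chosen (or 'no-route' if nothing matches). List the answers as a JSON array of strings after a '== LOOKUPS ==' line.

Apply in order:
  add 21.224.0.0/12 -> H2 at depth 12
  - 21.224.0.0/12 clear@12
  add 234.147.205.0/24 -> H1 at depth 24
  add 119.87.42.48/28 -> H1 at depth 28
  add 234.0.0.0/8 -> H2 at depth 8
  ? 234.0.5.238  path d0:-→d1:-→d2:-→d3:-→d4:-→d5:-→d6:-→d7:-→d8:H2  best=H2
  add 119.87.42.48/28 -> H2 at depth 28
  add 119.87.42.0/24 -> H2 at depth 24
  ? 119.87.42.48  path d0:-→d1:-→d2:-→d3:-→d4:-→d5:-→d6:-→d7:-→d8:-→d9:-→d10:-→d11:-→d12:-→d13:-→d14:-→d15:-→d16:-→d17:-→d18:-→d19:-→d20:-→d21:-→d22:-→d23:-→d24:H2→d25:-→d26:-→d27:-→d28:H2  best=H2
  ? 63.20.110.205  path d0:-→d1:-→d2:-  best=no-route
  ? 119.87.42.0  path d0:-→d1:-→d2:-→d3:-→d4:-→d5:-→d6:-→d7:-→d8:-→d9:-→d10:-→d11:-→d12:-→d13:-→d14:-→d15:-→d16:-→d17:-→d18:-→d19:-→d20:-→d21:-→d22:-→d23:-→d24:H2→d25:-→d26:-  best=H2
  - 234.147.205.0/24 clear@24
  add 234.147.192.0/20 -> H1 at depth 20
  add 21.235.192.0/24 -> H2 at depth 24
  add 119.87.42.0/24 -> H0 at depth 24
  add 119.87.42.0/24 -> H2 at depth 24
  ? 21.235.192.1  path d0:-→d1:-→d2:-→d3:-→d4:-→d5:-→d6:-→d7:-→d8:-→d9:-→d10:-→d11:-→d12:-→d13:-→d14:-→d15:-→d16:-→d17:-→d18:-→d19:-→d20:-→d21:-→d22:-→d23:-→d24:H2  best=H2
  ? 21.235.192.9  path d0:-→d1:-→d2:-→d3:-→d4:-→d5:-→d6:-→d7:-→d8:-→d9:-→d10:-→d11:-→d12:-→d13:-→d14:-→d15:-→d16:-→d17:-→d18:-→d19:-→d20:-→d21:-→d22:-→d23:-→d24:H2  best=H2
  ? 234.147.192.10  path d0:-→d1:-→d2:-→d3:-→d4:-→d5:-→d6:-→d7:-→d8:H2→d9:-→d10:-→d11:-→d12:-→d13:-→d14:-→d15:-→d16:-→d17:-→d18:-→d19:-→d20:H1  best=H1
  - 21.235.192.0/24 clear@24
  add 234.147.205.0/24 -> H2 at depth 24
  add 0.0.0.0/0 -> H2 at depth 0
  add 234.147.205.243/32 -> H2 at depth 32
  - 119.87.42.48/28 clear@28
  ? 234.147.205.243  path d0:H2→d1:-→d2:-→d3:-→d4:-→d5:-→d6:-→d7:-→d8:H2→d9:-→d10:-→d11:-→d12:-→d13:-→d14:-→d15:-→d16:-→d17:-→d18:-→d19:-→d20:H1→d21:-→d22:-→d23:-→d24:H2→d25:-→d26:-→d27:-→d28:-→d29:-→d30:-→d31:-→d32:H2  best=H2
  - 234.147.205.0/24 clear@24
  add 234.144.0.0/12 -> H1 at depth 12
  ? 234.147.199.238  path d0:H2→d1:-→d2:-→d3:-→d4:-→d5:-→d6:-→d7:-→d8:H2→d9:-→d10:-→d11:-→d12:H1→d13:-→d14:-→d15:-→d16:-→d17:-→d18:-→d19:-→d20:H1  best=H1
  add 0.0.0.0/0 -> H0 at depth 0
  add 20.0.0.0/7 -> H0 at depth 7
  ? 234.0.0.246  path d0:H0→d1:-→d2:-→d3:-→d4:-→d5:-→d6:-→d7:-→d8:H2  best=H2
  ? 20.0.19.30  path d0:H0→d1:-→d2:-→d3:-→d4:-→d5:-→d6:-→d7:H0  best=H0
  add 234.147.0.0/16 -> H2 at depth 16
  ? 234.3.157.64  path d0:H0→d1:-→d2:-→d3:-→d4:-→d5:-→d6:-→d7:-→d8:H2  best=H2
  ? 234.0.161.66  path d0:H0→d1:-→d2:-→d3:-→d4:-→d5:-→d6:-→d7:-→d8:H2  best=H2
  ? 20.9.170.79  path d0:H0→d1:-→d2:-→d3:-→d4:-→d5:-→d6:-→d7:H0  best=H0
  add 119.80.0.0/12 -> H0 at depth 12
  ? 20.0.0.25  path d0:H0→d1:-→d2:-→d3:-→d4:-→d5:-→d6:-→d7:H0  best=H0
  add 234.0.0.0/8 -> H1 at depth 8

== LOOKUPS ==
["H2","H2","no-route","H2","H2","H2","H1","H2","H1","H2","H0","H2","H2","H0","H0"]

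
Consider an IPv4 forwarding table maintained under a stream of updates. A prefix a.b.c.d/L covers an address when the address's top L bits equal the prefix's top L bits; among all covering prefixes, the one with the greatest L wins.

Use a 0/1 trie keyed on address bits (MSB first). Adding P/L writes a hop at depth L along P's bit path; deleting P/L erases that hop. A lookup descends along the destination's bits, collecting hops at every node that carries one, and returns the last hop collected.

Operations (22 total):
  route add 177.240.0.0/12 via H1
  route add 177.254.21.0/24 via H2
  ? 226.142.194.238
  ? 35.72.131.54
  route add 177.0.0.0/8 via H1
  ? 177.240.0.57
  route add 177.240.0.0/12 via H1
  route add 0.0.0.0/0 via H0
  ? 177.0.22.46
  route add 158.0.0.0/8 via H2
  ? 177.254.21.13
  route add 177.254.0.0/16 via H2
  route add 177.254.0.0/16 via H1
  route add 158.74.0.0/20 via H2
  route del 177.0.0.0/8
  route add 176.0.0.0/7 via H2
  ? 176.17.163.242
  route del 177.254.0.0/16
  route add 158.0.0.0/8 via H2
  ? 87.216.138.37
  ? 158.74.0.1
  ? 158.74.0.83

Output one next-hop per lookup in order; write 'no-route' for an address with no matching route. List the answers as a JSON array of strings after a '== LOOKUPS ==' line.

Process each operation:
  + 177.240.0.0/12 (H1) depth=12
  + 177.254.21.0/24 (H2) depth=24
  ? 226.142.194.238  path d0:-→d1:-  best=no-route
  ? 35.72.131.54  path d0:-  best=no-route
  + 177.0.0.0/8 (H1) depth=8
  ? 177.240.0.57  path d0:-→d1:-→d2:-→d3:-→d4:-→d5:-→d6:-→d7:-→d8:H1→d9:-→d10:-→d11:-→d12:H1  best=H1
  + 177.240.0.0/12 (H1) depth=12
  + 0.0.0.0/0 (H0) depth=0
  ? 177.0.22.46  path d0:H0→d1:-→d2:-→d3:-→d4:-→d5:-→d6:-→d7:-→d8:H1  best=H1
  + 158.0.0.0/8 (H2) depth=8
  ? 177.254.21.13  path d0:H0→d1:-→d2:-→d3:-→d4:-→d5:-→d6:-→d7:-→d8:H1→d9:-→d10:-→d11:-→d12:H1→d13:-→d14:-→d15:-→d16:-→d17:-→d18:-→d19:-→d20:-→d21:-→d22:-→d23:-→d24:H2  best=H2
  + 177.254.0.0/16 (H2) depth=16
  + 177.254.0.0/16 (H1) depth=16
  + 158.74.0.0/20 (H2) depth=20
  - 177.0.0.0/8 clear@8
  + 176.0.0.0/7 (H2) depth=7
  ? 176.17.163.242  path d0:H0→d1:-→d2:-→d3:-→d4:-→d5:-→d6:-→d7:H2  best=H2
  - 177.254.0.0/16 clear@16
  + 158.0.0.0/8 (H2) depth=8
  ? 87.216.138.37  path d0:H0  best=H0
  ? 158.74.0.1  path d0:H0→d1:-→d2:-→d3:-→d4:-→d5:-→d6:-→d7:-→d8:H2→d9:-→d10:-→d11:-→d12:-→d13:-→d14:-→d15:-→d16:-→d17:-→d18:-→d19:-→d20:H2  best=H2
  ? 158.74.0.83  path d0:H0→d1:-→d2:-→d3:-→d4:-→d5:-→d6:-→d7:-→d8:H2→d9:-→d10:-→d11:-→d12:-→d13:-→d14:-→d15:-→d16:-→d17:-→d18:-→d19:-→d20:H2  best=H2

== LOOKUPS ==
["no-route","no-route","H1","H1","H2","H2","H0","H2","H2"]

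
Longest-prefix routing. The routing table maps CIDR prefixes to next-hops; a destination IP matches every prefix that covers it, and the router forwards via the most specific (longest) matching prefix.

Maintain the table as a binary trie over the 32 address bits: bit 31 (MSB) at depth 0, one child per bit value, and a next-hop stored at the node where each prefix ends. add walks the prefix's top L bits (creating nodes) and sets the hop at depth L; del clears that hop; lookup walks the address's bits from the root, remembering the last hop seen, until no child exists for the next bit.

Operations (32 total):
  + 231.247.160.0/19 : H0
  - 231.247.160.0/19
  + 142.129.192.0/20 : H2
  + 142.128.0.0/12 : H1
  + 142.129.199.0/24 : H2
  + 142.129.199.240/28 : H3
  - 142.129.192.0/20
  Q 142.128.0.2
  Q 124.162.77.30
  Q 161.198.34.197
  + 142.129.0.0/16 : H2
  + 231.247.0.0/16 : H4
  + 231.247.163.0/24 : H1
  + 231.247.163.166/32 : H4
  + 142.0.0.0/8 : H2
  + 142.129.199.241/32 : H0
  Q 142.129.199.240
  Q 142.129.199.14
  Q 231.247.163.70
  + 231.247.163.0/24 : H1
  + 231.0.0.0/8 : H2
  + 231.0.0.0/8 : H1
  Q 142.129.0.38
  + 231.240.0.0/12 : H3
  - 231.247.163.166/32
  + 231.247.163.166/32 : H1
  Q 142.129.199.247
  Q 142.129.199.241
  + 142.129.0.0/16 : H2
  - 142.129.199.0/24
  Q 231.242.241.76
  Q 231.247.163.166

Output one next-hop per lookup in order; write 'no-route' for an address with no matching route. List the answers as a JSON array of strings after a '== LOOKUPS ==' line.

Trace:
  add 231.247.160.0/19 -> H0 at depth 19
  - 231.247.160.0/19 clear@19
  add 142.129.192.0/20 -> H2 at depth 20
  add 142.128.0.0/12 -> H1 at depth 12
  add 142.129.199.0/24 -> H2 at depth 24
  add 142.129.199.240/28 -> H3 at depth 28
  - 142.129.192.0/20 clear@20
  ? 142.128.0.2  path d0:-→d1:-→d2:-→d3:-→d4:-→d5:-→d6:-→d7:-→d8:-→d9:-→d10:-→d11:-→d12:H1→d13:-→d14:-→d15:-  best=H1
  ? 124.162.77.30  path d0:-  best=no-route
  ? 161.198.34.197  path d0:-→d1:-→d2:-  best=no-route
  add 142.129.0.0/16 -> H2 at depth 16
  add 231.247.0.0/16 -> H4 at depth 16
  add 231.247.163.0/24 -> H1 at depth 24
  add 231.247.163.166/32 -> H4 at depth 32
  add 142.0.0.0/8 -> H2 at depth 8
  add 142.129.199.241/32 -> H0 at depth 32
  ? 142.129.199.240  path d0:-→d1:-→d2:-→d3:-→d4:-→d5:-→d6:-→d7:-→d8:H2→d9:-→d10:-→d11:-→d12:H1→d13:-→d14:-→d15:-→d16:H2→d17:-→d18:-→d19:-→d20:-→d21:-→d22:-→d23:-→d24:H2→d25:-→d26:-→d27:-→d28:H3→d29:-→d30:-→d31:-  best=H3
  ? 142.129.199.14  path d0:-→d1:-→d2:-→d3:-→d4:-→d5:-→d6:-→d7:-→d8:H2→d9:-→d10:-→d11:-→d12:H1→d13:-→d14:-→d15:-→d16:H2→d17:-→d18:-→d19:-→d20:-→d21:-→d22:-→d23:-→d24:H2  best=H2
  ? 231.247.163.70  path d0:-→d1:-→d2:-→d3:-→d4:-→d5:-→d6:-→d7:-→d8:-→d9:-→d10:-→d11:-→d12:-→d13:-→d14:-→d15:-→d16:H4→d17:-→d18:-→d19:-→d20:-→d21:-→d22:-→d23:-→d24:H1  best=H1
  add 231.247.163.0/24 -> H1 at depth 24
  add 231.0.0.0/8 -> H2 at depth 8
  add 231.0.0.0/8 -> H1 at depth 8
  ? 142.129.0.38  path d0:-→d1:-→d2:-→d3:-→d4:-→d5:-→d6:-→d7:-→d8:H2→d9:-→d10:-→d11:-→d12:H1→d13:-→d14:-→d15:-→d16:H2  best=H2
  add 231.240.0.0/12 -> H3 at depth 12
  - 231.247.163.166/32 clear@32
  add 231.247.163.166/32 -> H1 at depth 32
  ? 142.129.199.247  path d0:-→d1:-→d2:-→d3:-→d4:-→d5:-→d6:-→d7:-→d8:H2→d9:-→d10:-→d11:-→d12:H1→d13:-→d14:-→d15:-→d16:H2→d17:-→d18:-→d19:-→d20:-→d21:-→d22:-→d23:-→d24:H2→d25:-→d26:-→d27:-→d28:H3→d29:-  best=H3
  ? 142.129.199.241  path d0:-→d1:-→d2:-→d3:-→d4:-→d5:-→d6:-→d7:-→d8:H2→d9:-→d10:-→d11:-→d12:H1→d13:-→d14:-→d15:-→d16:H2→d17:-→d18:-→d19:-→d20:-→d21:-→d22:-→d23:-→d24:H2→d25:-→d26:-→d27:-→d28:H3→d29:-→d30:-→d31:-→d32:H0  best=H0
  add 142.129.0.0/16 -> H2 at depth 16
  - 142.129.199.0/24 clear@24
  ? 231.242.241.76  path d0:-→d1:-→d2:-→d3:-→d4:-→d5:-→d6:-→d7:-→d8:H1→d9:-→d10:-→d11:-→d12:H3→d13:-  best=H3
  ? 231.247.163.166  path d0:-→d1:-→d2:-→d3:-→d4:-→d5:-→d6:-→d7:-→d8:H1→d9:-→d10:-→d11:-→d12:H3→d13:-→d14:-→d15:-→d16:H4→d17:-→d18:-→d19:-→d20:-→d21:-→d22:-→d23:-→d24:H1→d25:-→d26:-→d27:-→d28:-→d29:-→d30:-→d31:-→d32:H1  best=H1

== LOOKUPS ==
["H1","no-route","no-route","H3","H2","H1","H2","H3","H0","H3","H1"]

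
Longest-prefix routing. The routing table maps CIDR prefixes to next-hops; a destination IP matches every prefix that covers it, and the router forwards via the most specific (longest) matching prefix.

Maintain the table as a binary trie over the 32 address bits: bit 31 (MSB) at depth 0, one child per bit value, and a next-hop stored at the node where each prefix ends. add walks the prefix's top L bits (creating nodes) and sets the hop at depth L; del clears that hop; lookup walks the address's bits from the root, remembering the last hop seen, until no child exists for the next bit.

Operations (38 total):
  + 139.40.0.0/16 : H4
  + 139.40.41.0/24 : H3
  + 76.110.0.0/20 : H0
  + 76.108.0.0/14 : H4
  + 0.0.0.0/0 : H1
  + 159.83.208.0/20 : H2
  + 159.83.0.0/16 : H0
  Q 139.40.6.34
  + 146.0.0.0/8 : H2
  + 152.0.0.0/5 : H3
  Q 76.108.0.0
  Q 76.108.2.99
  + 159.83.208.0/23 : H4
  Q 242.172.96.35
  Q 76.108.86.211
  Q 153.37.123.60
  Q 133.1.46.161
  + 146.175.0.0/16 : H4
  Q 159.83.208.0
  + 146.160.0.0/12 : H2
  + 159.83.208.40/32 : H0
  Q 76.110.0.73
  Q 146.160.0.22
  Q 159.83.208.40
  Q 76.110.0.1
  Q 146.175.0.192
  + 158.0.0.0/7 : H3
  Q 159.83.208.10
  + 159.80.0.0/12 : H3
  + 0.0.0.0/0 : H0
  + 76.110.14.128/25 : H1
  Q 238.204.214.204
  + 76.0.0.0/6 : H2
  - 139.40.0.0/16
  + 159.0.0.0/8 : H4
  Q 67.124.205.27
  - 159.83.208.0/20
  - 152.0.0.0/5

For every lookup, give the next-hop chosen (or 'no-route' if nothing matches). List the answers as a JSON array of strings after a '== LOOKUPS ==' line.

Process each operation:
  + 139.40.0.0/16 (H4) depth=16
  + 139.40.41.0/24 (H3) depth=24
  + 76.110.0.0/20 (H0) depth=20
  + 76.108.0.0/14 (H4) depth=14
  + 0.0.0.0/0 (H1) depth=0
  + 159.83.208.0/20 (H2) depth=20
  + 159.83.0.0/16 (H0) depth=16
  lookup 139.40.6.34: bits 100010110010100000 walk d0:H1→d1:-→d2:-→d3:-→d4:-→d5:-→d6:-→d7:-→d8:-→d9:-→d10:-→d11:-→d12:-→d13:-→d14:-→d15:-→d16:H4→d17:-→d18:- -> H4
  + 146.0.0.0/8 (H2) depth=8
  + 152.0.0.0/5 (H3) depth=5
  lookup 76.108.0.0: bits 01001100011011 walk d0:H1→d1:-→d2:-→d3:-→d4:-→d5:-→d6:-→d7:-→d8:-→d9:-→d10:-→d11:-→d12:-→d13:-→d14:H4 -> H4
  lookup 76.108.2.99: bits 01001100011011 walk d0:H1→d1:-→d2:-→d3:-→d4:-→d5:-→d6:-→d7:-→d8:-→d9:-→d10:-→d11:-→d12:-→d13:-→d14:H4 -> H4
  + 159.83.208.0/23 (H4) depth=23
  lookup 242.172.96.35: bits 1 walk d0:H1→d1:- -> H1
  lookup 76.108.86.211: bits 01001100011011 walk d0:H1→d1:-→d2:-→d3:-→d4:-→d5:-→d6:-→d7:-→d8:-→d9:-→d10:-→d11:-→d12:-→d13:-→d14:H4 -> H4
  lookup 153.37.123.60: bits 10011 walk d0:H1→d1:-→d2:-→d3:-→d4:-→d5:H3 -> H3
  lookup 133.1.46.161: bits 1000 walk d0:H1→d1:-→d2:-→d3:-→d4:- -> H1
  + 146.175.0.0/16 (H4) depth=16
  lookup 159.83.208.0: bits 10011111010100111101000 walk d0:H1→d1:-→d2:-→d3:-→d4:-→d5:H3→d6:-→d7:-→d8:-→d9:-→d10:-→d11:-→d12:-→d13:-→d14:-→d15:-→d16:H0→d17:-→d18:-→d19:-→d20:H2→d21:-→d22:-→d23:H4 -> H4
  + 146.160.0.0/12 (H2) depth=12
  + 159.83.208.40/32 (H0) depth=32
  lookup 76.110.0.73: bits 01001100011011100000 walk d0:H1→d1:-→d2:-→d3:-→d4:-→d5:-→d6:-→d7:-→d8:-→d9:-→d10:-→d11:-→d12:-→d13:-→d14:H4→d15:-→d16:-→d17:-→d18:-→d19:-→d20:H0 -> H0
  lookup 146.160.0.22: bits 100100101010 walk d0:H1→d1:-→d2:-→d3:-→d4:-→d5:-→d6:-→d7:-→d8:H2→d9:-→d10:-→d11:-→d12:H2 -> H2
  lookup 159.83.208.40: bits 10011111010100111101000000101000 walk d0:H1→d1:-→d2:-→d3:-→d4:-→d5:H3→d6:-→d7:-→d8:-→d9:-→d10:-→d11:-→d12:-→d13:-→d14:-→d15:-→d16:H0→d17:-→d18:-→d19:-→d20:H2→d21:-→d22:-→d23:H4→d24:-→d25:-→d26:-→d27:-→d28:-→d29:-→d30:-→d31:-→d32:H0 -> H0
  lookup 76.110.0.1: bits 01001100011011100000 walk d0:H1→d1:-→d2:-→d3:-→d4:-→d5:-→d6:-→d7:-→d8:-→d9:-→d10:-→d11:-→d12:-→d13:-→d14:H4→d15:-→d16:-→d17:-→d18:-→d19:-→d20:H0 -> H0
  lookup 146.175.0.192: bits 1001001010101111 walk d0:H1→d1:-→d2:-→d3:-→d4:-→d5:-→d6:-→d7:-→d8:H2→d9:-→d10:-→d11:-→d12:H2→d13:-→d14:-→d15:-→d16:H4 -> H4
  + 158.0.0.0/7 (H3) depth=7
  lookup 159.83.208.10: bits 10011111010100111101000000 walk d0:H1→d1:-→d2:-→d3:-→d4:-→d5:H3→d6:-→d7:H3→d8:-→d9:-→d10:-→d11:-→d12:-→d13:-→d14:-→d15:-→d16:H0→d17:-→d18:-→d19:-→d20:H2→d21:-→d22:-→d23:H4→d24:-→d25:-→d26:- -> H4
  + 159.80.0.0/12 (H3) depth=12
  + 0.0.0.0/0 (H0) depth=0
  + 76.110.14.128/25 (H1) depth=25
  lookup 238.204.214.204: bits 1 walk d0:H0→d1:- -> H0
  + 76.0.0.0/6 (H2) depth=6
  del 139.40.0.0/16 (clear depth 16)
  + 159.0.0.0/8 (H4) depth=8
  lookup 67.124.205.27: bits 0100 walk d0:H0→d1:-→d2:-→d3:-→d4:- -> H0
  del 159.83.208.0/20 (clear depth 20)
  del 152.0.0.0/5 (clear depth 5)

== LOOKUPS ==
["H4","H4","H4","H1","H4","H3","H1","H4","H0","H2","H0","H0","H4","H4","H0","H0"]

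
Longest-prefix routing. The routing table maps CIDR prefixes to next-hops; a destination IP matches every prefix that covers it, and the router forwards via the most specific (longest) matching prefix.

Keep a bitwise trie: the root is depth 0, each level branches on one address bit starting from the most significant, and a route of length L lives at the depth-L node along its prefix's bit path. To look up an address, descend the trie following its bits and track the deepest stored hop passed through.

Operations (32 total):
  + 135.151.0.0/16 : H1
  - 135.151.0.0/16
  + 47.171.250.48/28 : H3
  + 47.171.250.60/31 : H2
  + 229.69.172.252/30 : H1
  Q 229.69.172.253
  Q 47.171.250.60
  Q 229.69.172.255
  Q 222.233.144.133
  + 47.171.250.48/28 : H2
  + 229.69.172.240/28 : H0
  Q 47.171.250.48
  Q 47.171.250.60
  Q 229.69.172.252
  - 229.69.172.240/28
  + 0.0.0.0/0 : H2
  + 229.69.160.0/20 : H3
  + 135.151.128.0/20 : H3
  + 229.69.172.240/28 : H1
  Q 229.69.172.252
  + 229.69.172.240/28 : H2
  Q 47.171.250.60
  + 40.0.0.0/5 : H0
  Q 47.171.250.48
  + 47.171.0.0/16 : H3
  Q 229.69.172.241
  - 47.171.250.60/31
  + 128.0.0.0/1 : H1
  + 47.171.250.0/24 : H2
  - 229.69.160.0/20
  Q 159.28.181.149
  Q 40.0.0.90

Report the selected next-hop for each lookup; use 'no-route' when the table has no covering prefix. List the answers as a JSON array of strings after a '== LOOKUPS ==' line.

Process each operation:
  add 135.151.0.0/16 -> H1 at depth 16
  del 135.151.0.0/16 (clear depth 16)
  add 47.171.250.48/28 -> H3 at depth 28
  add 47.171.250.60/31 -> H2 at depth 31
  add 229.69.172.252/30 -> H1 at depth 30
  Q 229.69.172.253: descend 111001010100010110101100111111 ; hops seen [H1] ; pick H1
  Q 47.171.250.60: descend 0010111110101011111110100011110 ; hops seen [H3,H2] ; pick H2
  Q 229.69.172.255: descend 111001010100010110101100111111 ; hops seen [H1] ; pick H1
  Q 222.233.144.133: descend 11 ; hops seen [∅] ; pick no-route
  add 47.171.250.48/28 -> H2 at depth 28
  add 229.69.172.240/28 -> H0 at depth 28
  Q 47.171.250.48: descend 0010111110101011111110100011 ; hops seen [H2] ; pick H2
  Q 47.171.250.60: descend 0010111110101011111110100011110 ; hops seen [H2,H2] ; pick H2
  Q 229.69.172.252: descend 111001010100010110101100111111 ; hops seen [H0,H1] ; pick H1
  del 229.69.172.240/28 (clear depth 28)
  add 0.0.0.0/0 -> H2 at depth 0
  add 229.69.160.0/20 -> H3 at depth 20
  add 135.151.128.0/20 -> H3 at depth 20
  add 229.69.172.240/28 -> H1 at depth 28
  Q 229.69.172.252: descend 111001010100010110101100111111 ; hops seen [H2,H3,H1,H1] ; pick H1
  add 229.69.172.240/28 -> H2 at depth 28
  Q 47.171.250.60: descend 0010111110101011111110100011110 ; hops seen [H2,H2,H2] ; pick H2
  add 40.0.0.0/5 -> H0 at depth 5
  Q 47.171.250.48: descend 0010111110101011111110100011 ; hops seen [H2,H0,H2] ; pick H2
  add 47.171.0.0/16 -> H3 at depth 16
  Q 229.69.172.241: descend 1110010101000101101011001111 ; hops seen [H2,H3,H2] ; pick H2
  del 47.171.250.60/31 (clear depth 31)
  add 128.0.0.0/1 -> H1 at depth 1
  add 47.171.250.0/24 -> H2 at depth 24
  del 229.69.160.0/20 (clear depth 20)
  Q 159.28.181.149: descend 100 ; hops seen [H2,H1] ; pick H1
  Q 40.0.0.90: descend 00101 ; hops seen [H2,H0] ; pick H0

== LOOKUPS ==
["H1","H2","H1","no-route","H2","H2","H1","H1","H2","H2","H2","H1","H0"]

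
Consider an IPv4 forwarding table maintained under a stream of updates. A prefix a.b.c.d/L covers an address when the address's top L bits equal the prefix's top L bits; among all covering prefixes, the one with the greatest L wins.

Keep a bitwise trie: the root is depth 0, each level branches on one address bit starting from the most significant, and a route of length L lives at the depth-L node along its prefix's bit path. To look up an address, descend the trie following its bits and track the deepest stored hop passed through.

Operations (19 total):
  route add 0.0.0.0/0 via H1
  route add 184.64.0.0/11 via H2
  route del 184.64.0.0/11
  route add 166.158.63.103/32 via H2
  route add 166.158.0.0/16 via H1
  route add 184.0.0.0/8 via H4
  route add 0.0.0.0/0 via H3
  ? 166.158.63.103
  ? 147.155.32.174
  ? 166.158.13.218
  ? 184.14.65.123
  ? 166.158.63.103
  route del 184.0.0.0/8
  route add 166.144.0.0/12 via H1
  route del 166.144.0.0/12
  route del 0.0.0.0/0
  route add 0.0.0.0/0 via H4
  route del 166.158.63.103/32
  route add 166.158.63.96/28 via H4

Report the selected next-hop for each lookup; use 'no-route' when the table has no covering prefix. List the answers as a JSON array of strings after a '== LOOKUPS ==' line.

Process each operation:
  add 0.0.0.0/0 -> H1 at depth 0
  add 184.64.0.0/11 -> H2 at depth 11
  - 184.64.0.0/11 clear@11
  add 166.158.63.103/32 -> H2 at depth 32
  add 166.158.0.0/16 -> H1 at depth 16
  add 184.0.0.0/8 -> H4 at depth 8
  add 0.0.0.0/0 -> H3 at depth 0
  lookup 166.158.63.103: bits 10100110100111100011111101100111 walk d0:H3→d1:-→d2:-→d3:-→d4:-→d5:-→d6:-→d7:-→d8:-→d9:-→d10:-→d11:-→d12:-→d13:-→d14:-→d15:-→d16:H1→d17:-→d18:-→d19:-→d20:-→d21:-→d22:-→d23:-→d24:-→d25:-→d26:-→d27:-→d28:-→d29:-→d30:-→d31:-→d32:H2 -> H2
  lookup 147.155.32.174: bits 10 walk d0:H3→d1:-→d2:- -> H3
  lookup 166.158.13.218: bits 101001101001111000 walk d0:H3→d1:-→d2:-→d3:-→d4:-→d5:-→d6:-→d7:-→d8:-→d9:-→d10:-→d11:-→d12:-→d13:-→d14:-→d15:-→d16:H1→d17:-→d18:- -> H1
  lookup 184.14.65.123: bits 101110000 walk d0:H3→d1:-→d2:-→d3:-→d4:-→d5:-→d6:-→d7:-→d8:H4→d9:- -> H4
  lookup 166.158.63.103: bits 10100110100111100011111101100111 walk d0:H3→d1:-→d2:-→d3:-→d4:-→d5:-→d6:-→d7:-→d8:-→d9:-→d10:-→d11:-→d12:-→d13:-→d14:-→d15:-→d16:H1→d17:-→d18:-→d19:-→d20:-→d21:-→d22:-→d23:-→d24:-→d25:-→d26:-→d27:-→d28:-→d29:-→d30:-→d31:-→d32:H2 -> H2
  - 184.0.0.0/8 clear@8
  add 166.144.0.0/12 -> H1 at depth 12
  - 166.144.0.0/12 clear@12
  - 0.0.0.0/0 clear@0
  add 0.0.0.0/0 -> H4 at depth 0
  - 166.158.63.103/32 clear@32
  add 166.158.63.96/28 -> H4 at depth 28

== LOOKUPS ==
["H2","H3","H1","H4","H2"]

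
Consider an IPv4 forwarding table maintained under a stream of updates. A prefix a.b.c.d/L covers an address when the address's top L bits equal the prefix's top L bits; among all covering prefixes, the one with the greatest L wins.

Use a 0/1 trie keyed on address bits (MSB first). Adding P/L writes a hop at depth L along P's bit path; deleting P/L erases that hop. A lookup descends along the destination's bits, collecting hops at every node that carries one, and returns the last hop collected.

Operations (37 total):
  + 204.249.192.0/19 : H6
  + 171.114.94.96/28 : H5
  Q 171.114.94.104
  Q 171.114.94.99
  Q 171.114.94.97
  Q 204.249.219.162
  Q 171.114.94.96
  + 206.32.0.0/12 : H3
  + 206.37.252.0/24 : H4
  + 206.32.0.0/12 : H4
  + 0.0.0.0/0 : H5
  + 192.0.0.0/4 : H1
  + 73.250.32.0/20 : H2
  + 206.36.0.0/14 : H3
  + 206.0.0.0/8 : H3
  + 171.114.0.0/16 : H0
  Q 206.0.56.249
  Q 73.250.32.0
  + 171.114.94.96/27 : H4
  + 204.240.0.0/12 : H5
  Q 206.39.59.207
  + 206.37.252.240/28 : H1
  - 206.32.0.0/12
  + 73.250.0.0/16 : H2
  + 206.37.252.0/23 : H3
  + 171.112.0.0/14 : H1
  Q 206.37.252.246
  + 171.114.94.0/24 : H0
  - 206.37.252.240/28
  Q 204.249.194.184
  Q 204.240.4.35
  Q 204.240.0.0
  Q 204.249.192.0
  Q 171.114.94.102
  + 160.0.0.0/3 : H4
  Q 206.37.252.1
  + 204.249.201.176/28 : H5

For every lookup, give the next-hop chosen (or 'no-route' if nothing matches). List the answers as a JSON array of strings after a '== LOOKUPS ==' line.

Apply in order:
  add 204.249.192.0/19 -> H6 at depth 19
  add 171.114.94.96/28 -> H5 at depth 28
  Q 171.114.94.104: descend 1010101101110010010111100110 ; hops seen [H5] ; pick H5
  Q 171.114.94.99: descend 1010101101110010010111100110 ; hops seen [H5] ; pick H5
  Q 171.114.94.97: descend 1010101101110010010111100110 ; hops seen [H5] ; pick H5
  Q 204.249.219.162: descend 1100110011111001110 ; hops seen [H6] ; pick H6
  Q 171.114.94.96: descend 1010101101110010010111100110 ; hops seen [H5] ; pick H5
  add 206.32.0.0/12 -> H3 at depth 12
  add 206.37.252.0/24 -> H4 at depth 24
  add 206.32.0.0/12 -> H4 at depth 12
  add 0.0.0.0/0 -> H5 at depth 0
  add 192.0.0.0/4 -> H1 at depth 4
  add 73.250.32.0/20 -> H2 at depth 20
  add 206.36.0.0/14 -> H3 at depth 14
  add 206.0.0.0/8 -> H3 at depth 8
  add 171.114.0.0/16 -> H0 at depth 16
  Q 206.0.56.249: descend 1100111000 ; hops seen [H5,H1,H3] ; pick H3
  Q 73.250.32.0: descend 01001001111110100010 ; hops seen [H5,H2] ; pick H2
  add 171.114.94.96/27 -> H4 at depth 27
  add 204.240.0.0/12 -> H5 at depth 12
  Q 206.39.59.207: descend 11001110001001 ; hops seen [H5,H1,H3,H4,H3] ; pick H3
  add 206.37.252.240/28 -> H1 at depth 28
  - 206.32.0.0/12 clear@12
  add 73.250.0.0/16 -> H2 at depth 16
  add 206.37.252.0/23 -> H3 at depth 23
  add 171.112.0.0/14 -> H1 at depth 14
  Q 206.37.252.246: descend 1100111000100101111111001111 ; hops seen [H5,H1,H3,H3,H3,H4,H1] ; pick H1
  add 171.114.94.0/24 -> H0 at depth 24
  - 206.37.252.240/28 clear@28
  Q 204.249.194.184: descend 1100110011111001110 ; hops seen [H5,H1,H5,H6] ; pick H6
  Q 204.240.4.35: descend 110011001111 ; hops seen [H5,H1,H5] ; pick H5
  Q 204.240.0.0: descend 110011001111 ; hops seen [H5,H1,H5] ; pick H5
  Q 204.249.192.0: descend 1100110011111001110 ; hops seen [H5,H1,H5,H6] ; pick H6
  Q 171.114.94.102: descend 1010101101110010010111100110 ; hops seen [H5,H1,H0,H0,H4,H5] ; pick H5
  add 160.0.0.0/3 -> H4 at depth 3
  Q 206.37.252.1: descend 110011100010010111111100 ; hops seen [H5,H1,H3,H3,H3,H4] ; pick H4
  add 204.249.201.176/28 -> H5 at depth 28

== LOOKUPS ==
["H5","H5","H5","H6","H5","H3","H2","H3","H1","H6","H5","H5","H6","H5","H4"]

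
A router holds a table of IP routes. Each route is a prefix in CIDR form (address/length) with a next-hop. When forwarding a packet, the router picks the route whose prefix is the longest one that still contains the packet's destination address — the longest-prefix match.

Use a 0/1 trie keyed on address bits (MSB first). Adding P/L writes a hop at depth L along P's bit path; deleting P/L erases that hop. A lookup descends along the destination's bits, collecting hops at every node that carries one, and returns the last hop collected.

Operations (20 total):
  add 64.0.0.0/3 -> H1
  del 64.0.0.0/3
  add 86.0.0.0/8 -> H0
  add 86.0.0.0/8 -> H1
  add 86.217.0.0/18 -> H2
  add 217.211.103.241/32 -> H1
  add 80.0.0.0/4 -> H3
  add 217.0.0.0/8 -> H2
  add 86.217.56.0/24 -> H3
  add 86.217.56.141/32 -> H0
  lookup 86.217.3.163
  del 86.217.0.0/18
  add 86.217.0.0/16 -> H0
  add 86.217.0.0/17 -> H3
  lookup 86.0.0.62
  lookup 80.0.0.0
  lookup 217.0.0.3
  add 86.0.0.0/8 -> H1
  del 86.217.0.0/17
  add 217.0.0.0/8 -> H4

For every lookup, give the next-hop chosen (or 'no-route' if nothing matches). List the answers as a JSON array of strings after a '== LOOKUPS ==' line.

Apply in order:
  + 64.0.0.0/3 (H1) depth=3
  del 64.0.0.0/3 (clear depth 3)
  + 86.0.0.0/8 (H0) depth=8
  + 86.0.0.0/8 (H1) depth=8
  + 86.217.0.0/18 (H2) depth=18
  + 217.211.103.241/32 (H1) depth=32
  + 80.0.0.0/4 (H3) depth=4
  + 217.0.0.0/8 (H2) depth=8
  + 86.217.56.0/24 (H3) depth=24
  + 86.217.56.141/32 (H0) depth=32
  Q 86.217.3.163: descend 010101101101100100 ; hops seen [H3,H1,H2] ; pick H2
  del 86.217.0.0/18 (clear depth 18)
  + 86.217.0.0/16 (H0) depth=16
  + 86.217.0.0/17 (H3) depth=17
  Q 86.0.0.62: descend 01010110 ; hops seen [H3,H1] ; pick H1
  Q 80.0.0.0: descend 01010 ; hops seen [H3] ; pick H3
  Q 217.0.0.3: descend 11011001 ; hops seen [H2] ; pick H2
  + 86.0.0.0/8 (H1) depth=8
  del 86.217.0.0/17 (clear depth 17)
  + 217.0.0.0/8 (H4) depth=8

== LOOKUPS ==
["H2","H1","H3","H2"]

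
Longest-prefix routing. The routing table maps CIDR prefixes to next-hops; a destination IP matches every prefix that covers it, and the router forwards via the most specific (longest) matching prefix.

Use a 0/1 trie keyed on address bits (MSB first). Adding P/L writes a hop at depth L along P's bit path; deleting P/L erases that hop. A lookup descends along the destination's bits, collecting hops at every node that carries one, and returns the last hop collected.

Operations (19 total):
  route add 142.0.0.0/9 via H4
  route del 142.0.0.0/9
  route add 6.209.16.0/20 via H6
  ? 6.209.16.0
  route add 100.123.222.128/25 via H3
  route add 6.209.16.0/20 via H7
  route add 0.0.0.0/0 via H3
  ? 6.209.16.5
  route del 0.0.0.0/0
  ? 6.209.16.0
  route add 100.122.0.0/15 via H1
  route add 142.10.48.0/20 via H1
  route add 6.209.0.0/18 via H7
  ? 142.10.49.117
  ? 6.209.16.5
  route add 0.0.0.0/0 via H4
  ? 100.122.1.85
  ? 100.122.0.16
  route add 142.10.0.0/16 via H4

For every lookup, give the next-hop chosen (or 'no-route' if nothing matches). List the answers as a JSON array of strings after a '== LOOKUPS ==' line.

Process each operation:
  add 142.0.0.0/9 -> H4 at depth 9
  - 142.0.0.0/9 clear@9
  add 6.209.16.0/20 -> H6 at depth 20
  lookup 6.209.16.0: bits 00000110110100010001 walk d0:-→d1:-→d2:-→d3:-→d4:-→d5:-→d6:-→d7:-→d8:-→d9:-→d10:-→d11:-→d12:-→d13:-→d14:-→d15:-→d16:-→d17:-→d18:-→d19:-→d20:H6 -> H6
  add 100.123.222.128/25 -> H3 at depth 25
  add 6.209.16.0/20 -> H7 at depth 20
  add 0.0.0.0/0 -> H3 at depth 0
  lookup 6.209.16.5: bits 00000110110100010001 walk d0:H3→d1:-→d2:-→d3:-→d4:-→d5:-→d6:-→d7:-→d8:-→d9:-→d10:-→d11:-→d12:-→d13:-→d14:-→d15:-→d16:-→d17:-→d18:-→d19:-→d20:H7 -> H7
  - 0.0.0.0/0 clear@0
  lookup 6.209.16.0: bits 00000110110100010001 walk d0:-→d1:-→d2:-→d3:-→d4:-→d5:-→d6:-→d7:-→d8:-→d9:-→d10:-→d11:-→d12:-→d13:-→d14:-→d15:-→d16:-→d17:-→d18:-→d19:-→d20:H7 -> H7
  add 100.122.0.0/15 -> H1 at depth 15
  add 142.10.48.0/20 -> H1 at depth 20
  add 6.209.0.0/18 -> H7 at depth 18
  lookup 142.10.49.117: bits 10001110000010100011 walk d0:-→d1:-→d2:-→d3:-→d4:-→d5:-→d6:-→d7:-→d8:-→d9:-→d10:-→d11:-→d12:-→d13:-→d14:-→d15:-→d16:-→d17:-→d18:-→d19:-→d20:H1 -> H1
  lookup 6.209.16.5: bits 00000110110100010001 walk d0:-→d1:-→d2:-→d3:-→d4:-→d5:-→d6:-→d7:-→d8:-→d9:-→d10:-→d11:-→d12:-→d13:-→d14:-→d15:-→d16:-→d17:-→d18:H7→d19:-→d20:H7 -> H7
  add 0.0.0.0/0 -> H4 at depth 0
  lookup 100.122.1.85: bits 011001000111101 walk d0:H4→d1:-→d2:-→d3:-→d4:-→d5:-→d6:-→d7:-→d8:-→d9:-→d10:-→d11:-→d12:-→d13:-→d14:-→d15:H1 -> H1
  lookup 100.122.0.16: bits 011001000111101 walk d0:H4→d1:-→d2:-→d3:-→d4:-→d5:-→d6:-→d7:-→d8:-→d9:-→d10:-→d11:-→d12:-→d13:-→d14:-→d15:H1 -> H1
  add 142.10.0.0/16 -> H4 at depth 16

== LOOKUPS ==
["H6","H7","H7","H1","H7","H1","H1"]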